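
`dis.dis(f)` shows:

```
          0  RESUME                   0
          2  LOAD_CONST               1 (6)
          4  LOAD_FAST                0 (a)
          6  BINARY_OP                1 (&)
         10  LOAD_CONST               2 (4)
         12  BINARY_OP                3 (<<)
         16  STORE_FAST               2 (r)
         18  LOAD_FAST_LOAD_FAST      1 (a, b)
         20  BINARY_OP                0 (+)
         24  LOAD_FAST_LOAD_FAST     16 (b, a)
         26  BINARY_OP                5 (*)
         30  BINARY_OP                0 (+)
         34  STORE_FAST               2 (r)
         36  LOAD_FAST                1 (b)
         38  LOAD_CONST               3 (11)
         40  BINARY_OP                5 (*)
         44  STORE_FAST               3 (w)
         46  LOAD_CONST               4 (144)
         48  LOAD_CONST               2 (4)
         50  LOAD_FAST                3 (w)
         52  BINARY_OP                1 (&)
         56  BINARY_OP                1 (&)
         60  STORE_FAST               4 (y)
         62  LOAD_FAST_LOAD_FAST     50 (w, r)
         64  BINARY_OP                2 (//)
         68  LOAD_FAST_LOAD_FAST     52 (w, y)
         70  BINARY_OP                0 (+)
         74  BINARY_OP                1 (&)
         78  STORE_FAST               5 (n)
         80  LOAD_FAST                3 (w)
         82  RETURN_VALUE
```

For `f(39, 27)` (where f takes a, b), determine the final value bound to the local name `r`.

1119

LOAD_CONST → push 6. Stack: [6]
LOAD_FAST a → push 39. Stack: [6, 39]
BINARY_OP & → 6 & 39 = 6. Stack: [6]
LOAD_CONST → push 4. Stack: [6, 4]
BINARY_OP << → 6 << 4 = 96. Stack: [96]
STORE_FAST r → r=96. Stack: []
LOAD_FAST_LOAD_FAST a,b → push 39,27. Stack: [39, 27]
BINARY_OP + → 39 + 27 = 66. Stack: [66]
LOAD_FAST_LOAD_FAST b,a → push 27,39. Stack: [66, 27, 39]
BINARY_OP * → 27 * 39 = 1053. Stack: [66, 1053]
BINARY_OP + → 66 + 1053 = 1119. Stack: [1119]
STORE_FAST r → r=1119. Stack: []
LOAD_FAST b → push 27. Stack: [27]
LOAD_CONST → push 11. Stack: [27, 11]
BINARY_OP * → 27 * 11 = 297. Stack: [297]
STORE_FAST w → w=297. Stack: []
LOAD_CONST → push 144. Stack: [144]
LOAD_CONST → push 4. Stack: [144, 4]
LOAD_FAST w → push 297. Stack: [144, 4, 297]
BINARY_OP & → 4 & 297 = 0. Stack: [144, 0]
BINARY_OP & → 144 & 0 = 0. Stack: [0]
STORE_FAST y → y=0. Stack: []
LOAD_FAST_LOAD_FAST w,r → push 297,1119. Stack: [297, 1119]
BINARY_OP // → 297 // 1119 = 0. Stack: [0]
LOAD_FAST_LOAD_FAST w,y → push 297,0. Stack: [0, 297, 0]
BINARY_OP + → 297 + 0 = 297. Stack: [0, 297]
BINARY_OP & → 0 & 297 = 0. Stack: [0]
STORE_FAST n → n=0. Stack: []
LOAD_FAST w → push 297. Stack: [297]
RETURN_VALUE → return 297.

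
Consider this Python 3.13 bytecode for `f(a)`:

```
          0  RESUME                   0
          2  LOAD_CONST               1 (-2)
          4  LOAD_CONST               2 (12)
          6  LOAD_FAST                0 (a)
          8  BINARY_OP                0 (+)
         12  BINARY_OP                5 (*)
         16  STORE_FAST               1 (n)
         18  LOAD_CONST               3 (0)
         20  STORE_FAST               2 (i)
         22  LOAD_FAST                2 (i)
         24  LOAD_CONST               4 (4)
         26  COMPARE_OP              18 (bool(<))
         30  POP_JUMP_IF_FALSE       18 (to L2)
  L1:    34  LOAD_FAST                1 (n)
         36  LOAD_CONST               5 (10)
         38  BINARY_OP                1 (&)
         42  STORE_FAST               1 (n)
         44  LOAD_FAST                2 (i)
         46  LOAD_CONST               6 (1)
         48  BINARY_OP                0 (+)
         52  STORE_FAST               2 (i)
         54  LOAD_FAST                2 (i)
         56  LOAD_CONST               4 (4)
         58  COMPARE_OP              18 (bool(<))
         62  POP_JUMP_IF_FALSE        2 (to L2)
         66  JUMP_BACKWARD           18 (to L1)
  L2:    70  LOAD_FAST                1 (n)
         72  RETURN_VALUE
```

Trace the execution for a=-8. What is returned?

LOAD_CONST → push -2. Stack: [-2]
LOAD_CONST → push 12. Stack: [-2, 12]
LOAD_FAST a → push -8. Stack: [-2, 12, -8]
BINARY_OP + → 12 + -8 = 4. Stack: [-2, 4]
BINARY_OP * → -2 * 4 = -8. Stack: [-8]
STORE_FAST n → n=-8. Stack: []
LOAD_CONST → push 0. Stack: [0]
STORE_FAST i → i=0. Stack: []
LOAD_FAST i → push 0. Stack: [0]
LOAD_CONST → push 4. Stack: [0, 4]
COMPARE_OP bool(<) → 0 vs 4 = True. Stack: [True]
POP_JUMP_IF_FALSE → pop True; no jump. Stack: []
LOAD_FAST n → push -8. Stack: [-8]
LOAD_CONST → push 10. Stack: [-8, 10]
BINARY_OP & → -8 & 10 = 8. Stack: [8]
STORE_FAST n → n=8. Stack: []
LOAD_FAST i → push 0. Stack: [0]
LOAD_CONST → push 1. Stack: [0, 1]
BINARY_OP + → 0 + 1 = 1. Stack: [1]
STORE_FAST i → i=1. Stack: []
LOAD_FAST i → push 1. Stack: [1]
LOAD_CONST → push 4. Stack: [1, 4]
COMPARE_OP bool(<) → 1 vs 4 = True. Stack: [True]
POP_JUMP_IF_FALSE → pop True; no jump. Stack: []
LOAD_FAST n → push 8. Stack: [8]
LOAD_CONST → push 10. Stack: [8, 10]
BINARY_OP & → 8 & 10 = 8. Stack: [8]
STORE_FAST n → n=8. Stack: []
LOAD_FAST i → push 1. Stack: [1]
LOAD_CONST → push 1. Stack: [1, 1]
BINARY_OP + → 1 + 1 = 2. Stack: [2]
STORE_FAST i → i=2. Stack: []
LOAD_FAST i → push 2. Stack: [2]
LOAD_CONST → push 4. Stack: [2, 4]
COMPARE_OP bool(<) → 2 vs 4 = True. Stack: [True]
POP_JUMP_IF_FALSE → pop True; no jump. Stack: []
LOAD_FAST n → push 8. Stack: [8]
LOAD_CONST → push 10. Stack: [8, 10]
BINARY_OP & → 8 & 10 = 8. Stack: [8]
STORE_FAST n → n=8. Stack: []
LOAD_FAST i → push 2. Stack: [2]
LOAD_CONST → push 1. Stack: [2, 1]
BINARY_OP + → 2 + 1 = 3. Stack: [3]
STORE_FAST i → i=3. Stack: []
LOAD_FAST i → push 3. Stack: [3]
LOAD_CONST → push 4. Stack: [3, 4]
COMPARE_OP bool(<) → 3 vs 4 = True. Stack: [True]
POP_JUMP_IF_FALSE → pop True; no jump. Stack: []
LOAD_FAST n → push 8. Stack: [8]
LOAD_CONST → push 10. Stack: [8, 10]
BINARY_OP & → 8 & 10 = 8. Stack: [8]
STORE_FAST n → n=8. Stack: []
LOAD_FAST i → push 3. Stack: [3]
LOAD_CONST → push 1. Stack: [3, 1]
BINARY_OP + → 3 + 1 = 4. Stack: [4]
STORE_FAST i → i=4. Stack: []
LOAD_FAST i → push 4. Stack: [4]
LOAD_CONST → push 4. Stack: [4, 4]
COMPARE_OP bool(<) → 4 vs 4 = False. Stack: [False]
POP_JUMP_IF_FALSE → pop False; jump. Stack: []
LOAD_FAST n → push 8. Stack: [8]
RETURN_VALUE → return 8.

8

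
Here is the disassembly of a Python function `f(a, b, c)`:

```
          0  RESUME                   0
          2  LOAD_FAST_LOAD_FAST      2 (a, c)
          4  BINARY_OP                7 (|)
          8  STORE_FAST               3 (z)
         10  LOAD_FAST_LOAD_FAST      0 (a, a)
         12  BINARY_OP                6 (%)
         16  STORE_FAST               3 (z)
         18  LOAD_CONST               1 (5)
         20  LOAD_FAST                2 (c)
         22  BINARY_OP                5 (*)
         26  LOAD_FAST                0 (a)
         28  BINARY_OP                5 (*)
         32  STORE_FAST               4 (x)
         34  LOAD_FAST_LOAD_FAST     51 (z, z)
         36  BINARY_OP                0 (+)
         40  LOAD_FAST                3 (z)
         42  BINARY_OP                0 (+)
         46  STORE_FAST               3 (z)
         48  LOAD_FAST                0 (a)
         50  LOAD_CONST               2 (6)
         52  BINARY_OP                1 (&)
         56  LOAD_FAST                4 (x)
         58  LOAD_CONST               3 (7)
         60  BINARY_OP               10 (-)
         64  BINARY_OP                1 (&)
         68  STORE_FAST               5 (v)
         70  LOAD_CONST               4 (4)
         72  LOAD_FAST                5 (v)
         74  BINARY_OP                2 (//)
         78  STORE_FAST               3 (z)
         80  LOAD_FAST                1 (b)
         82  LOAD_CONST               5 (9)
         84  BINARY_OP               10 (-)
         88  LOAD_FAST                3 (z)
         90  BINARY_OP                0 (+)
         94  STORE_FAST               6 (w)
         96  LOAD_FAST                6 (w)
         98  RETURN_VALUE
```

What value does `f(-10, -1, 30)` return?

LOAD_FAST_LOAD_FAST a,c → push -10,30. Stack: [-10, 30]
BINARY_OP | → -10 | 30 = -2. Stack: [-2]
STORE_FAST z → z=-2. Stack: []
LOAD_FAST_LOAD_FAST a,a → push -10,-10. Stack: [-10, -10]
BINARY_OP % → -10 % -10 = 0. Stack: [0]
STORE_FAST z → z=0. Stack: []
LOAD_CONST → push 5. Stack: [5]
LOAD_FAST c → push 30. Stack: [5, 30]
BINARY_OP * → 5 * 30 = 150. Stack: [150]
LOAD_FAST a → push -10. Stack: [150, -10]
BINARY_OP * → 150 * -10 = -1500. Stack: [-1500]
STORE_FAST x → x=-1500. Stack: []
LOAD_FAST_LOAD_FAST z,z → push 0,0. Stack: [0, 0]
BINARY_OP + → 0 + 0 = 0. Stack: [0]
LOAD_FAST z → push 0. Stack: [0, 0]
BINARY_OP + → 0 + 0 = 0. Stack: [0]
STORE_FAST z → z=0. Stack: []
LOAD_FAST a → push -10. Stack: [-10]
LOAD_CONST → push 6. Stack: [-10, 6]
BINARY_OP & → -10 & 6 = 6. Stack: [6]
LOAD_FAST x → push -1500. Stack: [6, -1500]
LOAD_CONST → push 7. Stack: [6, -1500, 7]
BINARY_OP - → -1500 - 7 = -1507. Stack: [6, -1507]
BINARY_OP & → 6 & -1507 = 4. Stack: [4]
STORE_FAST v → v=4. Stack: []
LOAD_CONST → push 4. Stack: [4]
LOAD_FAST v → push 4. Stack: [4, 4]
BINARY_OP // → 4 // 4 = 1. Stack: [1]
STORE_FAST z → z=1. Stack: []
LOAD_FAST b → push -1. Stack: [-1]
LOAD_CONST → push 9. Stack: [-1, 9]
BINARY_OP - → -1 - 9 = -10. Stack: [-10]
LOAD_FAST z → push 1. Stack: [-10, 1]
BINARY_OP + → -10 + 1 = -9. Stack: [-9]
STORE_FAST w → w=-9. Stack: []
LOAD_FAST w → push -9. Stack: [-9]
RETURN_VALUE → return -9.

-9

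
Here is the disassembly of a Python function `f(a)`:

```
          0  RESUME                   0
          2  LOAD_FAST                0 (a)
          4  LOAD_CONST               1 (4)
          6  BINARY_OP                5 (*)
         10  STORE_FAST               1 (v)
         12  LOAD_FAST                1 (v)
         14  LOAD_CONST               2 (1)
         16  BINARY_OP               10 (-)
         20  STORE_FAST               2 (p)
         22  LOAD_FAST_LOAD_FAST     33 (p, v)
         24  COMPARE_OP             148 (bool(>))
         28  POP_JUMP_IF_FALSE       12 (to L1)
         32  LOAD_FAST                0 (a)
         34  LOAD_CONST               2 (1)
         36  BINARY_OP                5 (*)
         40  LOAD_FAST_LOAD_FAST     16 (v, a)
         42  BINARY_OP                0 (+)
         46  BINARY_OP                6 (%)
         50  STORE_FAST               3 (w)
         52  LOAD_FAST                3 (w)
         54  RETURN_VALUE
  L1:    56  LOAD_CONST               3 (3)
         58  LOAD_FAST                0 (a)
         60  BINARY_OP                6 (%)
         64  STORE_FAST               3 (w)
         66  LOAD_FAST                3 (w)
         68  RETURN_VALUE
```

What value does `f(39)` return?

3

LOAD_FAST a → push 39. Stack: [39]
LOAD_CONST → push 4. Stack: [39, 4]
BINARY_OP * → 39 * 4 = 156. Stack: [156]
STORE_FAST v → v=156. Stack: []
LOAD_FAST v → push 156. Stack: [156]
LOAD_CONST → push 1. Stack: [156, 1]
BINARY_OP - → 156 - 1 = 155. Stack: [155]
STORE_FAST p → p=155. Stack: []
LOAD_FAST_LOAD_FAST p,v → push 155,156. Stack: [155, 156]
COMPARE_OP bool(>) → 155 vs 156 = False. Stack: [False]
POP_JUMP_IF_FALSE → pop False; jump. Stack: []
LOAD_CONST → push 3. Stack: [3]
LOAD_FAST a → push 39. Stack: [3, 39]
BINARY_OP % → 3 % 39 = 3. Stack: [3]
STORE_FAST w → w=3. Stack: []
LOAD_FAST w → push 3. Stack: [3]
RETURN_VALUE → return 3.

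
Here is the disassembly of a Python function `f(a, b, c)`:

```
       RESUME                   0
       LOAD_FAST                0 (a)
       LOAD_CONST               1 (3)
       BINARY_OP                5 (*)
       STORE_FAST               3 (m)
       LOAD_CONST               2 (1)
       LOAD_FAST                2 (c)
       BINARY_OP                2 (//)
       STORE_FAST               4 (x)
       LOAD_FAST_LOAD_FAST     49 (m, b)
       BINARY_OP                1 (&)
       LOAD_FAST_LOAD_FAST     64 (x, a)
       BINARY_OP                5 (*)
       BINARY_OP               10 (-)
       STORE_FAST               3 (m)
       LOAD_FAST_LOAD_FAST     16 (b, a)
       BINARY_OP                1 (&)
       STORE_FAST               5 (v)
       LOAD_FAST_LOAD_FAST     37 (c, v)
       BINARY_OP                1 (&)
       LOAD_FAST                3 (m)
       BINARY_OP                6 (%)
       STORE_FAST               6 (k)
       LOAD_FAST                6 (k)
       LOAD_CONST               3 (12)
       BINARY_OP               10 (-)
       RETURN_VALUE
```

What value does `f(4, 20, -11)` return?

-8

LOAD_FAST a → push 4. Stack: [4]
LOAD_CONST → push 3. Stack: [4, 3]
BINARY_OP * → 4 * 3 = 12. Stack: [12]
STORE_FAST m → m=12. Stack: []
LOAD_CONST → push 1. Stack: [1]
LOAD_FAST c → push -11. Stack: [1, -11]
BINARY_OP // → 1 // -11 = -1. Stack: [-1]
STORE_FAST x → x=-1. Stack: []
LOAD_FAST_LOAD_FAST m,b → push 12,20. Stack: [12, 20]
BINARY_OP & → 12 & 20 = 4. Stack: [4]
LOAD_FAST_LOAD_FAST x,a → push -1,4. Stack: [4, -1, 4]
BINARY_OP * → -1 * 4 = -4. Stack: [4, -4]
BINARY_OP - → 4 - -4 = 8. Stack: [8]
STORE_FAST m → m=8. Stack: []
LOAD_FAST_LOAD_FAST b,a → push 20,4. Stack: [20, 4]
BINARY_OP & → 20 & 4 = 4. Stack: [4]
STORE_FAST v → v=4. Stack: []
LOAD_FAST_LOAD_FAST c,v → push -11,4. Stack: [-11, 4]
BINARY_OP & → -11 & 4 = 4. Stack: [4]
LOAD_FAST m → push 8. Stack: [4, 8]
BINARY_OP % → 4 % 8 = 4. Stack: [4]
STORE_FAST k → k=4. Stack: []
LOAD_FAST k → push 4. Stack: [4]
LOAD_CONST → push 12. Stack: [4, 12]
BINARY_OP - → 4 - 12 = -8. Stack: [-8]
RETURN_VALUE → return -8.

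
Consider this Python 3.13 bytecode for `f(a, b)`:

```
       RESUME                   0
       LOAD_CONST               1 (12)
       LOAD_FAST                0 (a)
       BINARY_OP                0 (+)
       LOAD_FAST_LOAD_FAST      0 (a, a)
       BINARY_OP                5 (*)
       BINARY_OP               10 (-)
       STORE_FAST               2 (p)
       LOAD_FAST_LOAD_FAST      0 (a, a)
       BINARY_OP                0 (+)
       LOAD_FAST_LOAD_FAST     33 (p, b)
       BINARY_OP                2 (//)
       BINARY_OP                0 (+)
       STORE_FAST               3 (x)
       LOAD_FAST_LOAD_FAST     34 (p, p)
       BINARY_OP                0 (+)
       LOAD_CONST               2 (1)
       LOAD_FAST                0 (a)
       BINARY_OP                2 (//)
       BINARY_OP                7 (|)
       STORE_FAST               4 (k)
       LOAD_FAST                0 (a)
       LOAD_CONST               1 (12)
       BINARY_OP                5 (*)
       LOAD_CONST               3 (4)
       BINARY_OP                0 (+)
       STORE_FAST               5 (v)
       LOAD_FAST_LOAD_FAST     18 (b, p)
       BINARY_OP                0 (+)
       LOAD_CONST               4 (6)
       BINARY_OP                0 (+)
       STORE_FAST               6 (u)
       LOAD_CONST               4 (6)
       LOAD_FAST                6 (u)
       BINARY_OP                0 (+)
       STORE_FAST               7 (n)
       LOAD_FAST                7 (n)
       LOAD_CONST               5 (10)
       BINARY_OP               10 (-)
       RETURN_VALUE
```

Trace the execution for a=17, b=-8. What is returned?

-266

LOAD_CONST → push 12. Stack: [12]
LOAD_FAST a → push 17. Stack: [12, 17]
BINARY_OP + → 12 + 17 = 29. Stack: [29]
LOAD_FAST_LOAD_FAST a,a → push 17,17. Stack: [29, 17, 17]
BINARY_OP * → 17 * 17 = 289. Stack: [29, 289]
BINARY_OP - → 29 - 289 = -260. Stack: [-260]
STORE_FAST p → p=-260. Stack: []
LOAD_FAST_LOAD_FAST a,a → push 17,17. Stack: [17, 17]
BINARY_OP + → 17 + 17 = 34. Stack: [34]
LOAD_FAST_LOAD_FAST p,b → push -260,-8. Stack: [34, -260, -8]
BINARY_OP // → -260 // -8 = 32. Stack: [34, 32]
BINARY_OP + → 34 + 32 = 66. Stack: [66]
STORE_FAST x → x=66. Stack: []
LOAD_FAST_LOAD_FAST p,p → push -260,-260. Stack: [-260, -260]
BINARY_OP + → -260 + -260 = -520. Stack: [-520]
LOAD_CONST → push 1. Stack: [-520, 1]
LOAD_FAST a → push 17. Stack: [-520, 1, 17]
BINARY_OP // → 1 // 17 = 0. Stack: [-520, 0]
BINARY_OP | → -520 | 0 = -520. Stack: [-520]
STORE_FAST k → k=-520. Stack: []
LOAD_FAST a → push 17. Stack: [17]
LOAD_CONST → push 12. Stack: [17, 12]
BINARY_OP * → 17 * 12 = 204. Stack: [204]
LOAD_CONST → push 4. Stack: [204, 4]
BINARY_OP + → 204 + 4 = 208. Stack: [208]
STORE_FAST v → v=208. Stack: []
LOAD_FAST_LOAD_FAST b,p → push -8,-260. Stack: [-8, -260]
BINARY_OP + → -8 + -260 = -268. Stack: [-268]
LOAD_CONST → push 6. Stack: [-268, 6]
BINARY_OP + → -268 + 6 = -262. Stack: [-262]
STORE_FAST u → u=-262. Stack: []
LOAD_CONST → push 6. Stack: [6]
LOAD_FAST u → push -262. Stack: [6, -262]
BINARY_OP + → 6 + -262 = -256. Stack: [-256]
STORE_FAST n → n=-256. Stack: []
LOAD_FAST n → push -256. Stack: [-256]
LOAD_CONST → push 10. Stack: [-256, 10]
BINARY_OP - → -256 - 10 = -266. Stack: [-266]
RETURN_VALUE → return -266.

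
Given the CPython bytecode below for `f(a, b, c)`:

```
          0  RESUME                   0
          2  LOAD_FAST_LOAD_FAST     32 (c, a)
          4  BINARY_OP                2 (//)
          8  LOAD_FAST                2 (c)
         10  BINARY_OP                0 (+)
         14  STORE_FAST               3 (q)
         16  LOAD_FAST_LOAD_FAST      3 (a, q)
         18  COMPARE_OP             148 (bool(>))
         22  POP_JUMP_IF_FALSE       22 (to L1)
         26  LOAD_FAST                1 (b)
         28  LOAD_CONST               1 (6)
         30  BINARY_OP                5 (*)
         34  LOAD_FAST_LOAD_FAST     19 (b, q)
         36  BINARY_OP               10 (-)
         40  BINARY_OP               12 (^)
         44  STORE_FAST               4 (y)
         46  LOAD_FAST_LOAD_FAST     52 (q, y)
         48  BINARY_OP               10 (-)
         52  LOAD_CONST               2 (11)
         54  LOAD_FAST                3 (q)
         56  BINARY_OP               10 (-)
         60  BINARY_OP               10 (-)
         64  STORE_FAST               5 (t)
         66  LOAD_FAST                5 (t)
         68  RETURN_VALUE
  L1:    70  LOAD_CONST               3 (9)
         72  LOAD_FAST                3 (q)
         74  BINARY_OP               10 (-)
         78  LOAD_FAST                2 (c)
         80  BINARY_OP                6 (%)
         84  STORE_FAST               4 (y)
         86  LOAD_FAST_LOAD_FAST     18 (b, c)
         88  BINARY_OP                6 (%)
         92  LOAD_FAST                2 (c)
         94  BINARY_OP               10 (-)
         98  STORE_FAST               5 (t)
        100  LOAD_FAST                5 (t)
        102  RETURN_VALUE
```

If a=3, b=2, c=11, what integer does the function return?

-9

LOAD_FAST_LOAD_FAST c,a → push 11,3. Stack: [11, 3]
BINARY_OP // → 11 // 3 = 3. Stack: [3]
LOAD_FAST c → push 11. Stack: [3, 11]
BINARY_OP + → 3 + 11 = 14. Stack: [14]
STORE_FAST q → q=14. Stack: []
LOAD_FAST_LOAD_FAST a,q → push 3,14. Stack: [3, 14]
COMPARE_OP bool(>) → 3 vs 14 = False. Stack: [False]
POP_JUMP_IF_FALSE → pop False; jump. Stack: []
LOAD_CONST → push 9. Stack: [9]
LOAD_FAST q → push 14. Stack: [9, 14]
BINARY_OP - → 9 - 14 = -5. Stack: [-5]
LOAD_FAST c → push 11. Stack: [-5, 11]
BINARY_OP % → -5 % 11 = 6. Stack: [6]
STORE_FAST y → y=6. Stack: []
LOAD_FAST_LOAD_FAST b,c → push 2,11. Stack: [2, 11]
BINARY_OP % → 2 % 11 = 2. Stack: [2]
LOAD_FAST c → push 11. Stack: [2, 11]
BINARY_OP - → 2 - 11 = -9. Stack: [-9]
STORE_FAST t → t=-9. Stack: []
LOAD_FAST t → push -9. Stack: [-9]
RETURN_VALUE → return -9.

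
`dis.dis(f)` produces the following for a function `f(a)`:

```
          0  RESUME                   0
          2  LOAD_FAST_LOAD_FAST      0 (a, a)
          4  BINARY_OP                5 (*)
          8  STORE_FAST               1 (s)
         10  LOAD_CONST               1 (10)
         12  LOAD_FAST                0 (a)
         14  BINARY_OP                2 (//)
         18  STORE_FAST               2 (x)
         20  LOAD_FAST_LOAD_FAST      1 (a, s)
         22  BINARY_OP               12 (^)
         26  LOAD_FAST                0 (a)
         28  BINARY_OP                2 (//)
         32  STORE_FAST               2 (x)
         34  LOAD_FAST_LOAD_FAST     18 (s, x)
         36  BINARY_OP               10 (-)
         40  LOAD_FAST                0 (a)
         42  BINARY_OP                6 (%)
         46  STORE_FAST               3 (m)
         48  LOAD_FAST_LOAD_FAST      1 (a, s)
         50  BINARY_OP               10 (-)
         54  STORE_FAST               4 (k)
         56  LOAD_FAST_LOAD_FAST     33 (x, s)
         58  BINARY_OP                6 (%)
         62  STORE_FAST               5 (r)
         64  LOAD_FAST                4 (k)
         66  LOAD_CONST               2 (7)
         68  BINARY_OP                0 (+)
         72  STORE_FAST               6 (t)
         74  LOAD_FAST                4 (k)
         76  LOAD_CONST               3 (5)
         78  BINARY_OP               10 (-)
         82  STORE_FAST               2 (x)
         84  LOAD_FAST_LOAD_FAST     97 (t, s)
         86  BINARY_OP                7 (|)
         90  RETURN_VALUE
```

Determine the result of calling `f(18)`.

-43

LOAD_FAST_LOAD_FAST a,a → push 18,18. Stack: [18, 18]
BINARY_OP * → 18 * 18 = 324. Stack: [324]
STORE_FAST s → s=324. Stack: []
LOAD_CONST → push 10. Stack: [10]
LOAD_FAST a → push 18. Stack: [10, 18]
BINARY_OP // → 10 // 18 = 0. Stack: [0]
STORE_FAST x → x=0. Stack: []
LOAD_FAST_LOAD_FAST a,s → push 18,324. Stack: [18, 324]
BINARY_OP ^ → 18 ^ 324 = 342. Stack: [342]
LOAD_FAST a → push 18. Stack: [342, 18]
BINARY_OP // → 342 // 18 = 19. Stack: [19]
STORE_FAST x → x=19. Stack: []
LOAD_FAST_LOAD_FAST s,x → push 324,19. Stack: [324, 19]
BINARY_OP - → 324 - 19 = 305. Stack: [305]
LOAD_FAST a → push 18. Stack: [305, 18]
BINARY_OP % → 305 % 18 = 17. Stack: [17]
STORE_FAST m → m=17. Stack: []
LOAD_FAST_LOAD_FAST a,s → push 18,324. Stack: [18, 324]
BINARY_OP - → 18 - 324 = -306. Stack: [-306]
STORE_FAST k → k=-306. Stack: []
LOAD_FAST_LOAD_FAST x,s → push 19,324. Stack: [19, 324]
BINARY_OP % → 19 % 324 = 19. Stack: [19]
STORE_FAST r → r=19. Stack: []
LOAD_FAST k → push -306. Stack: [-306]
LOAD_CONST → push 7. Stack: [-306, 7]
BINARY_OP + → -306 + 7 = -299. Stack: [-299]
STORE_FAST t → t=-299. Stack: []
LOAD_FAST k → push -306. Stack: [-306]
LOAD_CONST → push 5. Stack: [-306, 5]
BINARY_OP - → -306 - 5 = -311. Stack: [-311]
STORE_FAST x → x=-311. Stack: []
LOAD_FAST_LOAD_FAST t,s → push -299,324. Stack: [-299, 324]
BINARY_OP | → -299 | 324 = -43. Stack: [-43]
RETURN_VALUE → return -43.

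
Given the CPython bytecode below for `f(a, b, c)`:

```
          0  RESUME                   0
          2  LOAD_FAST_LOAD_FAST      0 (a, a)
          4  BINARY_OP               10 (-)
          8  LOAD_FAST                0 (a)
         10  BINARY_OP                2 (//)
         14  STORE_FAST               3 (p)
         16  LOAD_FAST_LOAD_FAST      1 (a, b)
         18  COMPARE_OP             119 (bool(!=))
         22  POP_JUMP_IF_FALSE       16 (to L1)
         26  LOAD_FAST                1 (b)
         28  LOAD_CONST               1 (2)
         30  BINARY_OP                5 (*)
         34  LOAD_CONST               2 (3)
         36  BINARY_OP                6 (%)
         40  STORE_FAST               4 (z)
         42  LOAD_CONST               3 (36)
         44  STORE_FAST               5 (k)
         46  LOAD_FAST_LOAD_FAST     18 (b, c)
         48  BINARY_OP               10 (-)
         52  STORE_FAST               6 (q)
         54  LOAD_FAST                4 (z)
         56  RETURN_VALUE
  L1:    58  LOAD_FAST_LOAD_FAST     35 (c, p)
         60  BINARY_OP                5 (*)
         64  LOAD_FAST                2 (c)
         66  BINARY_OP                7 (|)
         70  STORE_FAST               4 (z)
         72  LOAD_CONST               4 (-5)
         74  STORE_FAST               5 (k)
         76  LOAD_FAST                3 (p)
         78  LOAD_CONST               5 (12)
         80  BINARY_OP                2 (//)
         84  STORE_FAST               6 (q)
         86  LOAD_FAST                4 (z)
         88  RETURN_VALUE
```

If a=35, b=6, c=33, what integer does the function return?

0

LOAD_FAST_LOAD_FAST a,a → push 35,35. Stack: [35, 35]
BINARY_OP - → 35 - 35 = 0. Stack: [0]
LOAD_FAST a → push 35. Stack: [0, 35]
BINARY_OP // → 0 // 35 = 0. Stack: [0]
STORE_FAST p → p=0. Stack: []
LOAD_FAST_LOAD_FAST a,b → push 35,6. Stack: [35, 6]
COMPARE_OP bool(!=) → 35 vs 6 = True. Stack: [True]
POP_JUMP_IF_FALSE → pop True; no jump. Stack: []
LOAD_FAST b → push 6. Stack: [6]
LOAD_CONST → push 2. Stack: [6, 2]
BINARY_OP * → 6 * 2 = 12. Stack: [12]
LOAD_CONST → push 3. Stack: [12, 3]
BINARY_OP % → 12 % 3 = 0. Stack: [0]
STORE_FAST z → z=0. Stack: []
LOAD_CONST → push 36. Stack: [36]
STORE_FAST k → k=36. Stack: []
LOAD_FAST_LOAD_FAST b,c → push 6,33. Stack: [6, 33]
BINARY_OP - → 6 - 33 = -27. Stack: [-27]
STORE_FAST q → q=-27. Stack: []
LOAD_FAST z → push 0. Stack: [0]
RETURN_VALUE → return 0.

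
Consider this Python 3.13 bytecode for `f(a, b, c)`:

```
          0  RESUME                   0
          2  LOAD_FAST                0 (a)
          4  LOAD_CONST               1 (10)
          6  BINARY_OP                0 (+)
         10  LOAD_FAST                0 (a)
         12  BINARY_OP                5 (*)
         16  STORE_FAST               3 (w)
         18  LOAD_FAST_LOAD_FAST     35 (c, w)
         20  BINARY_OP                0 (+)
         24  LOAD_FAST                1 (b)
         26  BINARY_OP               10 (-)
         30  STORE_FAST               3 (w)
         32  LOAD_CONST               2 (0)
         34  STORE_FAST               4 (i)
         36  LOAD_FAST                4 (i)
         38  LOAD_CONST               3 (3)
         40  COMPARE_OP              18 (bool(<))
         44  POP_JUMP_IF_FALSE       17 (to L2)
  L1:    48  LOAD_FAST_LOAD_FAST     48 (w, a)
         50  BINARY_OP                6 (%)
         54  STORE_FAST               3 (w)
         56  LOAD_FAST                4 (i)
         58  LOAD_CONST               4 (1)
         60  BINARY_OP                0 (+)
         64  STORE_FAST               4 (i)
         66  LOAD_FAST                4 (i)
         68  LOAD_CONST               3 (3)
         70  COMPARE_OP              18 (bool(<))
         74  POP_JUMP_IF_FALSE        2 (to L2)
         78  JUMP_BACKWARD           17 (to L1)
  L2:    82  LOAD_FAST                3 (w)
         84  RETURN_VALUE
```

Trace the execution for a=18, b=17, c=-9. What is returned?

10

LOAD_FAST a → push 18. Stack: [18]
LOAD_CONST → push 10. Stack: [18, 10]
BINARY_OP + → 18 + 10 = 28. Stack: [28]
LOAD_FAST a → push 18. Stack: [28, 18]
BINARY_OP * → 28 * 18 = 504. Stack: [504]
STORE_FAST w → w=504. Stack: []
LOAD_FAST_LOAD_FAST c,w → push -9,504. Stack: [-9, 504]
BINARY_OP + → -9 + 504 = 495. Stack: [495]
LOAD_FAST b → push 17. Stack: [495, 17]
BINARY_OP - → 495 - 17 = 478. Stack: [478]
STORE_FAST w → w=478. Stack: []
LOAD_CONST → push 0. Stack: [0]
STORE_FAST i → i=0. Stack: []
LOAD_FAST i → push 0. Stack: [0]
LOAD_CONST → push 3. Stack: [0, 3]
COMPARE_OP bool(<) → 0 vs 3 = True. Stack: [True]
POP_JUMP_IF_FALSE → pop True; no jump. Stack: []
LOAD_FAST_LOAD_FAST w,a → push 478,18. Stack: [478, 18]
BINARY_OP % → 478 % 18 = 10. Stack: [10]
STORE_FAST w → w=10. Stack: []
LOAD_FAST i → push 0. Stack: [0]
LOAD_CONST → push 1. Stack: [0, 1]
BINARY_OP + → 0 + 1 = 1. Stack: [1]
STORE_FAST i → i=1. Stack: []
LOAD_FAST i → push 1. Stack: [1]
LOAD_CONST → push 3. Stack: [1, 3]
COMPARE_OP bool(<) → 1 vs 3 = True. Stack: [True]
POP_JUMP_IF_FALSE → pop True; no jump. Stack: []
LOAD_FAST_LOAD_FAST w,a → push 10,18. Stack: [10, 18]
BINARY_OP % → 10 % 18 = 10. Stack: [10]
STORE_FAST w → w=10. Stack: []
LOAD_FAST i → push 1. Stack: [1]
LOAD_CONST → push 1. Stack: [1, 1]
BINARY_OP + → 1 + 1 = 2. Stack: [2]
STORE_FAST i → i=2. Stack: []
LOAD_FAST i → push 2. Stack: [2]
LOAD_CONST → push 3. Stack: [2, 3]
COMPARE_OP bool(<) → 2 vs 3 = True. Stack: [True]
POP_JUMP_IF_FALSE → pop True; no jump. Stack: []
LOAD_FAST_LOAD_FAST w,a → push 10,18. Stack: [10, 18]
BINARY_OP % → 10 % 18 = 10. Stack: [10]
STORE_FAST w → w=10. Stack: []
LOAD_FAST i → push 2. Stack: [2]
LOAD_CONST → push 1. Stack: [2, 1]
BINARY_OP + → 2 + 1 = 3. Stack: [3]
STORE_FAST i → i=3. Stack: []
LOAD_FAST i → push 3. Stack: [3]
LOAD_CONST → push 3. Stack: [3, 3]
COMPARE_OP bool(<) → 3 vs 3 = False. Stack: [False]
POP_JUMP_IF_FALSE → pop False; jump. Stack: []
LOAD_FAST w → push 10. Stack: [10]
RETURN_VALUE → return 10.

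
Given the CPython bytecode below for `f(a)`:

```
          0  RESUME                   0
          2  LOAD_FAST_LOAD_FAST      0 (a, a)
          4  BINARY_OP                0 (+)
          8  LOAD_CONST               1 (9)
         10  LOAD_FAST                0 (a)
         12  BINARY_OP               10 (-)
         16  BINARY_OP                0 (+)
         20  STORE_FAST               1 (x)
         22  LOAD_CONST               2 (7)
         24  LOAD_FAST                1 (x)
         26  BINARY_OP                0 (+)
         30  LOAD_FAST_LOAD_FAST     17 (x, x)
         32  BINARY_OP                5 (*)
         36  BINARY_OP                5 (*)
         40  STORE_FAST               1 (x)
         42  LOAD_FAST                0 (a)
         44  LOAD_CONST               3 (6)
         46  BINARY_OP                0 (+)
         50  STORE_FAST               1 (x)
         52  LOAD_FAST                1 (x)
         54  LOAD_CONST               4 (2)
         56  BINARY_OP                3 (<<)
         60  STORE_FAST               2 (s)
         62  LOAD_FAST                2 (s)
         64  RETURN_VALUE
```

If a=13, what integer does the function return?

LOAD_FAST_LOAD_FAST a,a → push 13,13. Stack: [13, 13]
BINARY_OP + → 13 + 13 = 26. Stack: [26]
LOAD_CONST → push 9. Stack: [26, 9]
LOAD_FAST a → push 13. Stack: [26, 9, 13]
BINARY_OP - → 9 - 13 = -4. Stack: [26, -4]
BINARY_OP + → 26 + -4 = 22. Stack: [22]
STORE_FAST x → x=22. Stack: []
LOAD_CONST → push 7. Stack: [7]
LOAD_FAST x → push 22. Stack: [7, 22]
BINARY_OP + → 7 + 22 = 29. Stack: [29]
LOAD_FAST_LOAD_FAST x,x → push 22,22. Stack: [29, 22, 22]
BINARY_OP * → 22 * 22 = 484. Stack: [29, 484]
BINARY_OP * → 29 * 484 = 14036. Stack: [14036]
STORE_FAST x → x=14036. Stack: []
LOAD_FAST a → push 13. Stack: [13]
LOAD_CONST → push 6. Stack: [13, 6]
BINARY_OP + → 13 + 6 = 19. Stack: [19]
STORE_FAST x → x=19. Stack: []
LOAD_FAST x → push 19. Stack: [19]
LOAD_CONST → push 2. Stack: [19, 2]
BINARY_OP << → 19 << 2 = 76. Stack: [76]
STORE_FAST s → s=76. Stack: []
LOAD_FAST s → push 76. Stack: [76]
RETURN_VALUE → return 76.

76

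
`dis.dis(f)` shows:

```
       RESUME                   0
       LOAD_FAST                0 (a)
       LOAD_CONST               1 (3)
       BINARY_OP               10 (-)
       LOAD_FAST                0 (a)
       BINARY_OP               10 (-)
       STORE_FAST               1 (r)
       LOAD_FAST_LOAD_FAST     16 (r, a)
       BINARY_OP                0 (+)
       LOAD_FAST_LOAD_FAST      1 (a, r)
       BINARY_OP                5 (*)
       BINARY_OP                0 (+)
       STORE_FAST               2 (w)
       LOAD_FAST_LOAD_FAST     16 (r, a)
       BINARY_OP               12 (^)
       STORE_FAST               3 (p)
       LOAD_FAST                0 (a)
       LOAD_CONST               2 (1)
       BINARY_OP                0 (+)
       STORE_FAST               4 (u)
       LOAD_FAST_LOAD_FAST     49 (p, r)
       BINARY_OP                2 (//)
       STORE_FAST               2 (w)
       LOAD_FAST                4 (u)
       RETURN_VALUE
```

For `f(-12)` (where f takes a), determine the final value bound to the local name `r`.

LOAD_FAST a → push -12. Stack: [-12]
LOAD_CONST → push 3. Stack: [-12, 3]
BINARY_OP - → -12 - 3 = -15. Stack: [-15]
LOAD_FAST a → push -12. Stack: [-15, -12]
BINARY_OP - → -15 - -12 = -3. Stack: [-3]
STORE_FAST r → r=-3. Stack: []
LOAD_FAST_LOAD_FAST r,a → push -3,-12. Stack: [-3, -12]
BINARY_OP + → -3 + -12 = -15. Stack: [-15]
LOAD_FAST_LOAD_FAST a,r → push -12,-3. Stack: [-15, -12, -3]
BINARY_OP * → -12 * -3 = 36. Stack: [-15, 36]
BINARY_OP + → -15 + 36 = 21. Stack: [21]
STORE_FAST w → w=21. Stack: []
LOAD_FAST_LOAD_FAST r,a → push -3,-12. Stack: [-3, -12]
BINARY_OP ^ → -3 ^ -12 = 9. Stack: [9]
STORE_FAST p → p=9. Stack: []
LOAD_FAST a → push -12. Stack: [-12]
LOAD_CONST → push 1. Stack: [-12, 1]
BINARY_OP + → -12 + 1 = -11. Stack: [-11]
STORE_FAST u → u=-11. Stack: []
LOAD_FAST_LOAD_FAST p,r → push 9,-3. Stack: [9, -3]
BINARY_OP // → 9 // -3 = -3. Stack: [-3]
STORE_FAST w → w=-3. Stack: []
LOAD_FAST u → push -11. Stack: [-11]
RETURN_VALUE → return -11.

-3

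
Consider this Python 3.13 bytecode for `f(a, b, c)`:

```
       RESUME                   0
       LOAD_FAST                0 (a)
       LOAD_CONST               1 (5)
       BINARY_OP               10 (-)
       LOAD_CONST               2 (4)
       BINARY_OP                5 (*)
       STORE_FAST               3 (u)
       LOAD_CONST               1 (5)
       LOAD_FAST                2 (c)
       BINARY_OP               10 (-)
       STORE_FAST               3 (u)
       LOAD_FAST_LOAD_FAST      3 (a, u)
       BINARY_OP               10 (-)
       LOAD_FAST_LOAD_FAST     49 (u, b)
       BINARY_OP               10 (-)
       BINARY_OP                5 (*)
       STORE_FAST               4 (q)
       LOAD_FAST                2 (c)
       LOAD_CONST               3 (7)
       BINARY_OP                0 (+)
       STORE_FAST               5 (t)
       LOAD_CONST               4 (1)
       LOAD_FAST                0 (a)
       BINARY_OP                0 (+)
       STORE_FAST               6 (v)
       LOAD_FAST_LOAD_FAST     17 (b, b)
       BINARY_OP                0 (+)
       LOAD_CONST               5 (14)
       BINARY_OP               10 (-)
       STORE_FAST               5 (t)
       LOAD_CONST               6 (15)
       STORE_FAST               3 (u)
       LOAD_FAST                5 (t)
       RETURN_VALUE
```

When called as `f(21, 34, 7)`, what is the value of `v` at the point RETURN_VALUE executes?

LOAD_FAST a → push 21. Stack: [21]
LOAD_CONST → push 5. Stack: [21, 5]
BINARY_OP - → 21 - 5 = 16. Stack: [16]
LOAD_CONST → push 4. Stack: [16, 4]
BINARY_OP * → 16 * 4 = 64. Stack: [64]
STORE_FAST u → u=64. Stack: []
LOAD_CONST → push 5. Stack: [5]
LOAD_FAST c → push 7. Stack: [5, 7]
BINARY_OP - → 5 - 7 = -2. Stack: [-2]
STORE_FAST u → u=-2. Stack: []
LOAD_FAST_LOAD_FAST a,u → push 21,-2. Stack: [21, -2]
BINARY_OP - → 21 - -2 = 23. Stack: [23]
LOAD_FAST_LOAD_FAST u,b → push -2,34. Stack: [23, -2, 34]
BINARY_OP - → -2 - 34 = -36. Stack: [23, -36]
BINARY_OP * → 23 * -36 = -828. Stack: [-828]
STORE_FAST q → q=-828. Stack: []
LOAD_FAST c → push 7. Stack: [7]
LOAD_CONST → push 7. Stack: [7, 7]
BINARY_OP + → 7 + 7 = 14. Stack: [14]
STORE_FAST t → t=14. Stack: []
LOAD_CONST → push 1. Stack: [1]
LOAD_FAST a → push 21. Stack: [1, 21]
BINARY_OP + → 1 + 21 = 22. Stack: [22]
STORE_FAST v → v=22. Stack: []
LOAD_FAST_LOAD_FAST b,b → push 34,34. Stack: [34, 34]
BINARY_OP + → 34 + 34 = 68. Stack: [68]
LOAD_CONST → push 14. Stack: [68, 14]
BINARY_OP - → 68 - 14 = 54. Stack: [54]
STORE_FAST t → t=54. Stack: []
LOAD_CONST → push 15. Stack: [15]
STORE_FAST u → u=15. Stack: []
LOAD_FAST t → push 54. Stack: [54]
RETURN_VALUE → return 54.

22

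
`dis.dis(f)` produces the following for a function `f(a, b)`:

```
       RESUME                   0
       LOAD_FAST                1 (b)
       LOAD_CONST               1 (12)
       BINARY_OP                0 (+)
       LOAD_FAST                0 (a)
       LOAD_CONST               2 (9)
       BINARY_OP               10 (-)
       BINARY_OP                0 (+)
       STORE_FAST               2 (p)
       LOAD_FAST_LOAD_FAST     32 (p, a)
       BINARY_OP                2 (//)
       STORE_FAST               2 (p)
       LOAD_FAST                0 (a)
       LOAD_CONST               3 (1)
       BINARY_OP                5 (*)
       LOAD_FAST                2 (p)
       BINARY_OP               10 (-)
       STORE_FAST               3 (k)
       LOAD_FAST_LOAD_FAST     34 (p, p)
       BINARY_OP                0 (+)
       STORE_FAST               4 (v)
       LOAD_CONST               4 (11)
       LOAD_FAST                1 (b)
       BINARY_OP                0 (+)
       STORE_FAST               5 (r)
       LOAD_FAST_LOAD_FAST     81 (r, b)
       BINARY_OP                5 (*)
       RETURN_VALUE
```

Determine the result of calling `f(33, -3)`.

-24

LOAD_FAST b → push -3. Stack: [-3]
LOAD_CONST → push 12. Stack: [-3, 12]
BINARY_OP + → -3 + 12 = 9. Stack: [9]
LOAD_FAST a → push 33. Stack: [9, 33]
LOAD_CONST → push 9. Stack: [9, 33, 9]
BINARY_OP - → 33 - 9 = 24. Stack: [9, 24]
BINARY_OP + → 9 + 24 = 33. Stack: [33]
STORE_FAST p → p=33. Stack: []
LOAD_FAST_LOAD_FAST p,a → push 33,33. Stack: [33, 33]
BINARY_OP // → 33 // 33 = 1. Stack: [1]
STORE_FAST p → p=1. Stack: []
LOAD_FAST a → push 33. Stack: [33]
LOAD_CONST → push 1. Stack: [33, 1]
BINARY_OP * → 33 * 1 = 33. Stack: [33]
LOAD_FAST p → push 1. Stack: [33, 1]
BINARY_OP - → 33 - 1 = 32. Stack: [32]
STORE_FAST k → k=32. Stack: []
LOAD_FAST_LOAD_FAST p,p → push 1,1. Stack: [1, 1]
BINARY_OP + → 1 + 1 = 2. Stack: [2]
STORE_FAST v → v=2. Stack: []
LOAD_CONST → push 11. Stack: [11]
LOAD_FAST b → push -3. Stack: [11, -3]
BINARY_OP + → 11 + -3 = 8. Stack: [8]
STORE_FAST r → r=8. Stack: []
LOAD_FAST_LOAD_FAST r,b → push 8,-3. Stack: [8, -3]
BINARY_OP * → 8 * -3 = -24. Stack: [-24]
RETURN_VALUE → return -24.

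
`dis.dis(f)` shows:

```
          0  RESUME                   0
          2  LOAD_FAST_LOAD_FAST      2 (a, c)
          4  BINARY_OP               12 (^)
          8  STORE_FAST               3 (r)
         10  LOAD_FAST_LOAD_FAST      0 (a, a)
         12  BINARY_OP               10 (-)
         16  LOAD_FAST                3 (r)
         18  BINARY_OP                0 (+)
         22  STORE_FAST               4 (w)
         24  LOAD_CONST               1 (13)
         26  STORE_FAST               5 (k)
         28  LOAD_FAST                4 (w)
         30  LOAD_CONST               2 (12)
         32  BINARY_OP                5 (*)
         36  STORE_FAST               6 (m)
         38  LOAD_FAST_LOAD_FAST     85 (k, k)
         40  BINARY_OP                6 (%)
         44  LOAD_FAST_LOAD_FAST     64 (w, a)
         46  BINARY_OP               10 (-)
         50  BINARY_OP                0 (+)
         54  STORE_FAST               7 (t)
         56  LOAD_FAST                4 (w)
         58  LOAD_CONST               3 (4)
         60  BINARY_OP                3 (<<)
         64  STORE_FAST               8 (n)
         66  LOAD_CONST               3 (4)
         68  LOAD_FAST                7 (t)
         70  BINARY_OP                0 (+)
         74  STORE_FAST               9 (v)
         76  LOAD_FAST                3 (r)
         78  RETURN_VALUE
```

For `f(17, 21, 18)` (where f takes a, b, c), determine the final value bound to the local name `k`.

13

LOAD_FAST_LOAD_FAST a,c → push 17,18. Stack: [17, 18]
BINARY_OP ^ → 17 ^ 18 = 3. Stack: [3]
STORE_FAST r → r=3. Stack: []
LOAD_FAST_LOAD_FAST a,a → push 17,17. Stack: [17, 17]
BINARY_OP - → 17 - 17 = 0. Stack: [0]
LOAD_FAST r → push 3. Stack: [0, 3]
BINARY_OP + → 0 + 3 = 3. Stack: [3]
STORE_FAST w → w=3. Stack: []
LOAD_CONST → push 13. Stack: [13]
STORE_FAST k → k=13. Stack: []
LOAD_FAST w → push 3. Stack: [3]
LOAD_CONST → push 12. Stack: [3, 12]
BINARY_OP * → 3 * 12 = 36. Stack: [36]
STORE_FAST m → m=36. Stack: []
LOAD_FAST_LOAD_FAST k,k → push 13,13. Stack: [13, 13]
BINARY_OP % → 13 % 13 = 0. Stack: [0]
LOAD_FAST_LOAD_FAST w,a → push 3,17. Stack: [0, 3, 17]
BINARY_OP - → 3 - 17 = -14. Stack: [0, -14]
BINARY_OP + → 0 + -14 = -14. Stack: [-14]
STORE_FAST t → t=-14. Stack: []
LOAD_FAST w → push 3. Stack: [3]
LOAD_CONST → push 4. Stack: [3, 4]
BINARY_OP << → 3 << 4 = 48. Stack: [48]
STORE_FAST n → n=48. Stack: []
LOAD_CONST → push 4. Stack: [4]
LOAD_FAST t → push -14. Stack: [4, -14]
BINARY_OP + → 4 + -14 = -10. Stack: [-10]
STORE_FAST v → v=-10. Stack: []
LOAD_FAST r → push 3. Stack: [3]
RETURN_VALUE → return 3.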